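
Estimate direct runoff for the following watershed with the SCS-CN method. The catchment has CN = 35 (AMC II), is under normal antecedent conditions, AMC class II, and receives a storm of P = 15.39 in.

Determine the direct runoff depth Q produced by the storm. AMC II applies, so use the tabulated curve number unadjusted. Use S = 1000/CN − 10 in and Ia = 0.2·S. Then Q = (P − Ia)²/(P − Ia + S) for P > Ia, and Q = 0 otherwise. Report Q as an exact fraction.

AMC II — tabulated CN = 35 applies directly.
S = 1000/35 − 10 = 130/7 in ≈ 18.571 in
Ia = 0.2S: 0.2·18.571 = 3.714 in (exactly 26/7)
P − Ia = 15.390 − 3.714 = 8173/700 ≈ 11.676 in (> 0, runoff occurs)
Q: (8173/700)² ÷ (21173/700) = 66797929/14821100 in (≈ 4.507 in)

Q = 66797929/14821100 in ≈ 4.507 in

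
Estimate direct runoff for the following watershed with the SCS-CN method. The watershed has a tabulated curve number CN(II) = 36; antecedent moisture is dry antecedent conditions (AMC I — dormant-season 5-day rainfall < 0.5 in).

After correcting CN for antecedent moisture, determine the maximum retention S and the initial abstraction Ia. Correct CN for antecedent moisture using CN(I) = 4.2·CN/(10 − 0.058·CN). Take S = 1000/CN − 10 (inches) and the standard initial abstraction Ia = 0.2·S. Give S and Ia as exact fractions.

S = 8000/189 in ≈ 42.328 in; Ia = 1600/189 in ≈ 8.466 in

Adjust CN=36 to AMC I: 4.2·36/(10 − 0.058·36) → (756/5) ÷ (989/125) = 18900/989 ≈ 19.110
S = 1000/(18900/989) − 10 = 8000/189 in ≈ 42.328 in
Initial abstraction Ia = S/5 = (8000/189)/5 = 1600/189 ≈ 8.466 in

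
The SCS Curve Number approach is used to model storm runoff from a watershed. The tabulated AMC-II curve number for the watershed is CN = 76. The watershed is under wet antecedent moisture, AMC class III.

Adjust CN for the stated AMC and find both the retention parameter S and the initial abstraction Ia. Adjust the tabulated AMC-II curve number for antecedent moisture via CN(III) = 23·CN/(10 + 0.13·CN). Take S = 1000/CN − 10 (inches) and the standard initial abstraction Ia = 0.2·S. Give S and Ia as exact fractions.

CN(III) from CN(II)=76: (23·76)/(10 + 0.13·76) = 43700/497 ≈ 87.928
Retention S: 1000/CN − 10 with CN=87.928 → S = 600/437 ≈ 1.373 in
Ia = 0.2S: 0.2·1.373 = 0.275 in (exactly 120/437)

S = 600/437 in ≈ 1.373 in; Ia = 120/437 in ≈ 0.275 in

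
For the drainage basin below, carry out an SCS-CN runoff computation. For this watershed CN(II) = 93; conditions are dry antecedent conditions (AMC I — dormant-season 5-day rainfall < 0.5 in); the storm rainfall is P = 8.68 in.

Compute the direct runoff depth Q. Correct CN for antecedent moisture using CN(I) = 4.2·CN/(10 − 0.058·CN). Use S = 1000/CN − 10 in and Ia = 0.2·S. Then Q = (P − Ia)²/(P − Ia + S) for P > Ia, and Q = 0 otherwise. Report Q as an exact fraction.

Q = 3368989849/492037425 in ≈ 6.847 in

CN(I) from CN(II)=93: (4.2·93)/(10 − 0.058·93) = 27900/329 ≈ 84.802
Max retention: S = 1000/(27900/329) − 10 = 500/279 in (≈ 1.792 in)
Initial abstraction Ia = S/5 = (500/279)/5 = 100/279 ≈ 0.358 in
P − Ia = 8.680 − 0.358 = 58043/6975 ≈ 8.322 in (> 0, runoff occurs)
Q: (58043/6975)² ÷ (70543/6975) = 3368989849/492037425 in (≈ 6.847 in)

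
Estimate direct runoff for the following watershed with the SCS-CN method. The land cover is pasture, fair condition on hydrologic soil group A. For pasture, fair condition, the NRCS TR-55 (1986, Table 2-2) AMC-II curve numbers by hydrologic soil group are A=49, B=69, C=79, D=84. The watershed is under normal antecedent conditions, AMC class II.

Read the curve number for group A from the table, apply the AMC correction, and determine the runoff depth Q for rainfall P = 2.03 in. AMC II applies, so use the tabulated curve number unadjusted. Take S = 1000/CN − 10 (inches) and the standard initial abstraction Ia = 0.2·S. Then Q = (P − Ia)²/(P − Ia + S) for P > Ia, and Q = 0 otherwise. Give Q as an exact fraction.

Q = 0 in ≈ 0.000 in

NRCS table: pasture, fair condition, soil group A → CN(II) = 49
AMC II — tabulated CN = 49 applies directly.
S = 1000/49 − 10 = 510/49 in ≈ 10.408 in
Ia = 0.2·(510/49) = 102/49 in ≈ 2.082 in
P = 2.030 ≤ Ia = 2.082 in: entire storm abstracted, Q = 0.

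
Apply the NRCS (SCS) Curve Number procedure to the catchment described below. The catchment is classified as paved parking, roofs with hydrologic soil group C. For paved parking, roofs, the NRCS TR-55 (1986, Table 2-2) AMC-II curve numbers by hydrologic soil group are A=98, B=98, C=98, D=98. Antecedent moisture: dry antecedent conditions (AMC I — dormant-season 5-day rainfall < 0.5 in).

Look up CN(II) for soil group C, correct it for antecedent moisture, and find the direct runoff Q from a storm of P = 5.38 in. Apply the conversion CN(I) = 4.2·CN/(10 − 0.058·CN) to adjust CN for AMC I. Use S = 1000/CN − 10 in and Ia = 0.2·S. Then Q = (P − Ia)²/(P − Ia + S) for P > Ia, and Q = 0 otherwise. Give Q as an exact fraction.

NRCS table: paved parking, roofs, soil group C → CN(II) = 98
Adjust CN=98 to AMC I: 4.2·98/(10 − 0.058·98) → (2058/5) ÷ (1079/250) = 102900/1079 ≈ 95.366
S = 1000/(102900/1079) − 10 = 500/1029 in ≈ 0.486 in
Ia = 0.2S: 0.2·0.486 = 0.097 in (exactly 100/1029)
Excess rainfall: 5.380 − 0.097 = 5.283 in; P > Ia so Q > 0
Q = (271801/51450)²/((271801/51450) + 500/1029) = (73875783601/2647102500)/(296801/51450) = 73875783601/15270411450 in ≈ 4.838 in

Q = 73875783601/15270411450 in ≈ 4.838 in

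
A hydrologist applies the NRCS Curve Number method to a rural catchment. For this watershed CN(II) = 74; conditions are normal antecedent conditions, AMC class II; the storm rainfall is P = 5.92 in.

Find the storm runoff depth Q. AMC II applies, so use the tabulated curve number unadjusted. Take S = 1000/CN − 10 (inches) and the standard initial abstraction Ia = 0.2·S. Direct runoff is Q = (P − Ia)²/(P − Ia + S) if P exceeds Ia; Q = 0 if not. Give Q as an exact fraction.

Average conditions: CN = 74 (no AMC adjustment).
Max retention: S = 1000/74 − 10 = 130/37 in (≈ 3.514 in)
Initial abstraction Ia = S/5 = (130/37)/5 = 26/37 ≈ 0.703 in
Excess rainfall: 5.920 − 0.703 = 5.217 in; P > Ia so Q > 0
Q = (4826/925)²/((4826/925) + 130/37) = (23290276/855625)/(8076/925) = 5822569/1867575 in ≈ 3.118 in

Q = 5822569/1867575 in ≈ 3.118 in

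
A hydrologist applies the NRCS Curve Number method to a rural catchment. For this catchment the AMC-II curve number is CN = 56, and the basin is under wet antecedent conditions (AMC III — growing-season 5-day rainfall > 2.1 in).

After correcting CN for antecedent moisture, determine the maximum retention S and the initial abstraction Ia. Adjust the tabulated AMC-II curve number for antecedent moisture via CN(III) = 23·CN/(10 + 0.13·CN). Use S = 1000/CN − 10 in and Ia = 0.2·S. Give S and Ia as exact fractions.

S = 550/161 in ≈ 3.416 in; Ia = 110/161 in ≈ 0.683 in

Wet (AMC III): CN(III) = 23·56/(10 + 0.13·56) = 1288/(432/25) = 4025/54 ≈ 74.537
Retention S: 1000/CN − 10 with CN=74.537 → S = 550/161 ≈ 3.416 in
Ia = 0.2·(550/161) = 110/161 in ≈ 0.683 in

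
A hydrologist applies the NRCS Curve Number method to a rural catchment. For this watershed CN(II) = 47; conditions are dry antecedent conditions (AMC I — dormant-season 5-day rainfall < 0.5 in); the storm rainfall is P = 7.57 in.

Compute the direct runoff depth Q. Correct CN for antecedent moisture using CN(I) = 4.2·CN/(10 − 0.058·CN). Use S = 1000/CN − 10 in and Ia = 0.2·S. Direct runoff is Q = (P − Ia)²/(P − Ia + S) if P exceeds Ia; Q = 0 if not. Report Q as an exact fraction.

Adjust CN=47 to AMC I: 4.2·47/(10 − 0.058·47) → (987/5) ÷ (3637/500) = 98700/3637 ≈ 27.138
Max retention: S = 1000/(98700/3637) − 10 = 26500/987 in (≈ 26.849 in)
Ia = 0.2S: 0.2·26.849 = 5.370 in (exactly 5300/987)
Excess rainfall: 7.570 − 5.370 = 2.200 in; P > Ia so Q > 0
Runoff Q = (P−Ia)²/(P−Ia+S) = (2.200)²/(2.200+26.849) = 47158031281/282988593300 ≈ 0.167 in

Q = 47158031281/282988593300 in ≈ 0.167 in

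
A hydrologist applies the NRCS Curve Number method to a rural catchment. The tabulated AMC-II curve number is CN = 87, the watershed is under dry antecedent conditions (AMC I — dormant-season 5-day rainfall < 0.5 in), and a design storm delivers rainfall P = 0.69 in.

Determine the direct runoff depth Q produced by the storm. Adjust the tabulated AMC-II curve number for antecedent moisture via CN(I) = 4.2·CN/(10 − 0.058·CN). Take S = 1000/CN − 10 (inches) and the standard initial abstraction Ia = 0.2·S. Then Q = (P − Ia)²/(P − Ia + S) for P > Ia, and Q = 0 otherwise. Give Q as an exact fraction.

Adjust CN=87 to AMC I: 4.2·87/(10 − 0.058·87) → (1827/5) ÷ (2477/500) = 182700/2477 ≈ 73.759
Max retention: S = 1000/(182700/2477) − 10 = 6500/1827 in (≈ 3.558 in)
Initial abstraction Ia = S/5 = (6500/1827)/5 = 1300/1827 ≈ 0.712 in
P = 0.690 ≤ Ia = 0.712 in: entire storm abstracted, Q = 0.

Q = 0 in ≈ 0.000 in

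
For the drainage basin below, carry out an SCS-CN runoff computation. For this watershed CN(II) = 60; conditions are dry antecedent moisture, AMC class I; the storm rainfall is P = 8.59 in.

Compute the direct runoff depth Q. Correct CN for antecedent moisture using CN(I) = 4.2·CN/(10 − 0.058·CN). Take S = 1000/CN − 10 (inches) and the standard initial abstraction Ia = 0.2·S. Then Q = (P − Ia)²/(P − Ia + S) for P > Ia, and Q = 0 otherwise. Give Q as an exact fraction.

Dry (AMC I): CN(I) = 4.2·60/(10 − 0.058·60) = 252/(163/25) = 6300/163 ≈ 38.650
Max retention: S = 1000/(6300/163) − 10 = 1000/63 in (≈ 15.873 in)
Ia = 0.2·(1000/63) = 200/63 in ≈ 3.175 in
P − Ia = 8.590 − 3.175 = 34117/6300 ≈ 5.415 in (> 0, runoff occurs)
Q = (34117/6300)²/((34117/6300) + 1000/63) = (1163969689/39690000)/(134117/6300) = 1163969689/844937100 in ≈ 1.378 in

Q = 1163969689/844937100 in ≈ 1.378 in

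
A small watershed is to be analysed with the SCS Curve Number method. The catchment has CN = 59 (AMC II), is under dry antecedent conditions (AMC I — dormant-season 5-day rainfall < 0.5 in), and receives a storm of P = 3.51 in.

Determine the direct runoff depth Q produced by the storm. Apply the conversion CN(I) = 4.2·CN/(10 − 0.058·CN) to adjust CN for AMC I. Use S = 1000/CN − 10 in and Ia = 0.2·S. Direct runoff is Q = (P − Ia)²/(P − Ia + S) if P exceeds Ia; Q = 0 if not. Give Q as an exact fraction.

Adjust CN=59 to AMC I: 4.2·59/(10 − 0.058·59) → (1239/5) ÷ (3289/500) = 123900/3289 ≈ 37.671
Retention S: 1000/CN − 10 with CN=37.671 → S = 20500/1239 ≈ 16.546 in
Ia = 0.2·(20500/1239) = 4100/1239 in ≈ 3.309 in
Excess rainfall: 3.510 − 3.309 = 0.201 in; P > Ia so Q > 0
Runoff Q = (P−Ia)²/(P−Ia+S) = (0.201)²/(0.201+16.546) = 619462321/257078747100 ≈ 0.002 in

Q = 619462321/257078747100 in ≈ 0.002 in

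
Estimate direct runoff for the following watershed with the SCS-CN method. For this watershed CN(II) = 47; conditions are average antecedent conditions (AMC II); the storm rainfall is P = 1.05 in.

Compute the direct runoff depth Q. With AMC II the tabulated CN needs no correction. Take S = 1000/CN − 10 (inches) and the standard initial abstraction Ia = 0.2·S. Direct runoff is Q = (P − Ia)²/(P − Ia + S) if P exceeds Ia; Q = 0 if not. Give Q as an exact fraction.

Q = 0 in ≈ 0.000 in

AMC II — tabulated CN = 47 applies directly.
S = 1000/47 − 10 = 530/47 in ≈ 11.277 in
Ia = 0.2S: 0.2·11.277 = 2.255 in (exactly 106/47)
P = 1.050 ≤ Ia = 2.255 in: entire storm abstracted, Q = 0.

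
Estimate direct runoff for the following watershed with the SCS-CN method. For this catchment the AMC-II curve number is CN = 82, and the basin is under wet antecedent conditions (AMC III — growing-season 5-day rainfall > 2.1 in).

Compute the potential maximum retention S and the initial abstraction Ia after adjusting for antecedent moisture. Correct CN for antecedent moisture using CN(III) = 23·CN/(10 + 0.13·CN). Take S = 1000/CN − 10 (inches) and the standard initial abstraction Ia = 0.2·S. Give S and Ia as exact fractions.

S = 900/943 in ≈ 0.954 in; Ia = 180/943 in ≈ 0.191 in

Adjust CN=82 to AMC III: 23·82/(10 + 0.13·82) → 1886 ÷ (1033/50) = 94300/1033 ≈ 91.288
S = 1000/(94300/1033) − 10 = 900/943 in ≈ 0.954 in
Ia = 0.2·(900/943) = 180/943 in ≈ 0.191 in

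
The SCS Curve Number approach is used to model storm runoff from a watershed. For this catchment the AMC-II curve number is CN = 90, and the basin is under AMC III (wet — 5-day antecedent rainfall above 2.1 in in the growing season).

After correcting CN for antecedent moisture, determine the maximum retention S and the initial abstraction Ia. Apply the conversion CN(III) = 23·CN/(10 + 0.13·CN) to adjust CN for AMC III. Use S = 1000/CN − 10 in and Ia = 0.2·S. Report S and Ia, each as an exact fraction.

S = 100/207 in ≈ 0.483 in; Ia = 20/207 in ≈ 0.097 in

Wet (AMC III): CN(III) = 23·90/(10 + 0.13·90) = 2070/(217/10) = 20700/217 ≈ 95.392
Retention S: 1000/CN − 10 with CN=95.392 → S = 100/207 ≈ 0.483 in
Initial abstraction Ia = S/5 = (100/207)/5 = 20/207 ≈ 0.097 in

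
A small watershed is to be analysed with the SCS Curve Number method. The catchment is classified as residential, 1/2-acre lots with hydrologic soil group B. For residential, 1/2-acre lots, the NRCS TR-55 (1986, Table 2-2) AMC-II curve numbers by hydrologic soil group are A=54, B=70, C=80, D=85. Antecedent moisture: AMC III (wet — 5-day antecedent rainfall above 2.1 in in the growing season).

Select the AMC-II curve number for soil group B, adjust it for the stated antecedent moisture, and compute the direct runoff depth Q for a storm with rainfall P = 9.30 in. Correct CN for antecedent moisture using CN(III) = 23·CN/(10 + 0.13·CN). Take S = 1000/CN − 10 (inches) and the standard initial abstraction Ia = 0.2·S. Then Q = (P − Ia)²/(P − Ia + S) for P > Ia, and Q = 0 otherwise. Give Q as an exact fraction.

Q = 68861043/9323510 in ≈ 7.386 in

NRCS table: residential, 1/2-acre lots, soil group B → CN(II) = 70
Adjust CN=70 to AMC III: 23·70/(10 + 0.13·70) → 1610 ÷ (191/10) = 16100/191 ≈ 84.293
S = 1000/(16100/191) − 10 = 300/161 in ≈ 1.863 in
Ia = 0.2·(300/161) = 60/161 in ≈ 0.373 in
P − Ia = 9.300 − 0.373 = 14373/1610 ≈ 8.927 in (> 0, runoff occurs)
Q: (14373/1610)² ÷ (17373/1610) = 68861043/9323510 in (≈ 7.386 in)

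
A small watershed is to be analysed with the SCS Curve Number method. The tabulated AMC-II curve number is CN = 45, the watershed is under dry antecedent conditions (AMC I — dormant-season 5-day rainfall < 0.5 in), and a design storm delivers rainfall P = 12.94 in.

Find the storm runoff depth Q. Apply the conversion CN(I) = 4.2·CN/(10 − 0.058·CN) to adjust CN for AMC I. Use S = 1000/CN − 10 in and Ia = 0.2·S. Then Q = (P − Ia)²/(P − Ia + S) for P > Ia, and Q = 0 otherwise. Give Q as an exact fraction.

CN(I) from CN(II)=45: (4.2·45)/(10 − 0.058·45) = 18900/739 ≈ 25.575
S = 1000/(18900/739) − 10 = 5500/189 in ≈ 29.101 in
Ia = 0.2S: 0.2·29.101 = 5.820 in (exactly 1100/189)
Excess rainfall: 12.940 − 5.820 = 7.120 in; P > Ia so Q > 0
Runoff Q = (P−Ia)²/(P−Ia+S) = (7.120)²/(7.120+29.101) = 4527002089/3234574350 ≈ 1.400 in

Q = 4527002089/3234574350 in ≈ 1.400 in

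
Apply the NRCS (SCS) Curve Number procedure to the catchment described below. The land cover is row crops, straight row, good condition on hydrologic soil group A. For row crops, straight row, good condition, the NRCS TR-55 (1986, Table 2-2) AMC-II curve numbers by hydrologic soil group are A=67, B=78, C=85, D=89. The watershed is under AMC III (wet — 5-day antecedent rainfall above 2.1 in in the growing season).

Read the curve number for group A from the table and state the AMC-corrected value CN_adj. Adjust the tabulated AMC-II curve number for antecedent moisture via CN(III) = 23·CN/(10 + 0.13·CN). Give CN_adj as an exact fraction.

NRCS table: row crops, straight row, good condition, soil group A → CN(II) = 67
Adjust CN=67 to AMC III: 23·67/(10 + 0.13·67) → 1541 ÷ (1871/100) = 154100/1871 ≈ 82.362

CN_adj = 154100/1871 ≈ 82.362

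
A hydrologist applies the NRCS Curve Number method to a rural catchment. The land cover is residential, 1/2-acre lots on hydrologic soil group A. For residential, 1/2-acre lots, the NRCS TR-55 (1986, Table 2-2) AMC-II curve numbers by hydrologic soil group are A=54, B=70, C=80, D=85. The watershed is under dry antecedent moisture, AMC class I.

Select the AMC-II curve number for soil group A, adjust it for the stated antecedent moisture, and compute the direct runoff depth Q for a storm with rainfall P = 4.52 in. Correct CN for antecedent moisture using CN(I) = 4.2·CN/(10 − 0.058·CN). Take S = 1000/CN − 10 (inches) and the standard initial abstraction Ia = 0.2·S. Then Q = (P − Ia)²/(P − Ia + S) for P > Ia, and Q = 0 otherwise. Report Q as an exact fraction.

Q = 43178041/4168456425 in ≈ 0.010 in

NRCS table: residential, 1/2-acre lots, soil group A → CN(II) = 54
Adjust CN=54 to AMC I: 4.2·54/(10 − 0.058·54) → (1134/5) ÷ (1717/250) = 56700/1717 ≈ 33.023
Retention S: 1000/CN − 10 with CN=33.023 → S = 11500/567 ≈ 20.282 in
Ia = 0.2·(11500/567) = 2300/567 in ≈ 4.056 in
Excess rainfall: 4.520 − 4.056 = 0.464 in; P > Ia so Q > 0
Q: (6571/14175)² ÷ (294071/14175) = 43178041/4168456425 in (≈ 0.010 in)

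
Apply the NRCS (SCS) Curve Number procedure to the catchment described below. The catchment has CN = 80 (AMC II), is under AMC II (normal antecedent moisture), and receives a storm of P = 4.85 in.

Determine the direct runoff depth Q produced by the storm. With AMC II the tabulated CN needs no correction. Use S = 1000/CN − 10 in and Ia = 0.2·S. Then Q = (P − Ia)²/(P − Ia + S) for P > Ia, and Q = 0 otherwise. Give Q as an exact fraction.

AMC II — tabulated CN = 80 applies directly.
Max retention: S = 1000/80 − 10 = 5/2 in (≈ 2.500 in)
Initial abstraction Ia = S/5 = (5/2)/5 = 1/2 ≈ 0.500 in
Excess rainfall: 4.850 − 0.500 = 4.350 in; P > Ia so Q > 0
Q: (87/20)² ÷ (137/20) = 7569/2740 in (≈ 2.762 in)

Q = 7569/2740 in ≈ 2.762 in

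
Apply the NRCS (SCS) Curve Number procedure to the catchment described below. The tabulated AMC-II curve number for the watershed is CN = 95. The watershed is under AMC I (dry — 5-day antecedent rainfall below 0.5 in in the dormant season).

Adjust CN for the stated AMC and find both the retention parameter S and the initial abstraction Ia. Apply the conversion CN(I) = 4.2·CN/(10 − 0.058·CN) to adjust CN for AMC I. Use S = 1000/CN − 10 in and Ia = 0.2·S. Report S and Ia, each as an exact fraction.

CN(I) from CN(II)=95: (4.2·95)/(10 − 0.058·95) = 39900/449 ≈ 88.864
S = 1000/(39900/449) − 10 = 500/399 in ≈ 1.253 in
Ia = 0.2S: 0.2·1.253 = 0.251 in (exactly 100/399)

S = 500/399 in ≈ 1.253 in; Ia = 100/399 in ≈ 0.251 in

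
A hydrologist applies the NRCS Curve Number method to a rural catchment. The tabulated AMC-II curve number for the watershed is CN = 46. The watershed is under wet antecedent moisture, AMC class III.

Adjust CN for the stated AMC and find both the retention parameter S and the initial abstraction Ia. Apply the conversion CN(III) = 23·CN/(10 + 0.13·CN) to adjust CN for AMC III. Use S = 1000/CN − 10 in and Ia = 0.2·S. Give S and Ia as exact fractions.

S = 2700/529 in ≈ 5.104 in; Ia = 540/529 in ≈ 1.021 in

CN(III) from CN(II)=46: (23·46)/(10 + 0.13·46) = 52900/799 ≈ 66.208
Retention S: 1000/CN − 10 with CN=66.208 → S = 2700/529 ≈ 5.104 in
Ia = 0.2S: 0.2·5.104 = 1.021 in (exactly 540/529)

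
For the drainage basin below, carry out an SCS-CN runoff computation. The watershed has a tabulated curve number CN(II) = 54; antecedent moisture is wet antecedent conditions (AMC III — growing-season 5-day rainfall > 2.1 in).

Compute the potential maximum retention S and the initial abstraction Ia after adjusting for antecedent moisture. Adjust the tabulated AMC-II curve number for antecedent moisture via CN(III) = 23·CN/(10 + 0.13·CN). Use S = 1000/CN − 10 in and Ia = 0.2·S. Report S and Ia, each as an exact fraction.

CN(III) from CN(II)=54: (23·54)/(10 + 0.13·54) = 2700/37 ≈ 72.973
Retention S: 1000/CN − 10 with CN=72.973 → S = 100/27 ≈ 3.704 in
Ia = 0.2S: 0.2·3.704 = 0.741 in (exactly 20/27)

S = 100/27 in ≈ 3.704 in; Ia = 20/27 in ≈ 0.741 in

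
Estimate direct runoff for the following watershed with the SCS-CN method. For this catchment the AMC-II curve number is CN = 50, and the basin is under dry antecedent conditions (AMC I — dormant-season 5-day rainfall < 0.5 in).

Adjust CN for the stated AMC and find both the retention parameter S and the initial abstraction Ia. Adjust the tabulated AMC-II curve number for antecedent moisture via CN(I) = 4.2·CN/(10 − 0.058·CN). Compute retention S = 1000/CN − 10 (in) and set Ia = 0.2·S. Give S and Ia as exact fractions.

CN(I) from CN(II)=50: (4.2·50)/(10 − 0.058·50) = 2100/71 ≈ 29.577
Retention S: 1000/CN − 10 with CN=29.577 → S = 500/21 ≈ 23.810 in
Ia = 0.2S: 0.2·23.810 = 4.762 in (exactly 100/21)

S = 500/21 in ≈ 23.810 in; Ia = 100/21 in ≈ 4.762 in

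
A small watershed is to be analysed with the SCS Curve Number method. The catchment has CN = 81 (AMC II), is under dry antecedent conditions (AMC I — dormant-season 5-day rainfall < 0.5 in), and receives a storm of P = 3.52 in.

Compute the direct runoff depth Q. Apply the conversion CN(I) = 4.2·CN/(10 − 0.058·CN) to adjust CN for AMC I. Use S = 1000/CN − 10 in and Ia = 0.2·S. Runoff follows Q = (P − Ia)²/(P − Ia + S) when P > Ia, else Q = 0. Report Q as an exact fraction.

Dry (AMC I): CN(I) = 4.2·81/(10 − 0.058·81) = (1701/5)/(2651/500) = 170100/2651 ≈ 64.164
Max retention: S = 1000/(170100/2651) − 10 = 9500/1701 in (≈ 5.585 in)
Initial abstraction Ia = S/5 = (9500/1701)/5 = 1900/1701 ≈ 1.117 in
Excess rainfall: 3.520 − 1.117 = 2.403 in; P > Ia so Q > 0
Q: (102188/42525)² ÷ (339688/42525) = 1305298418/1805654025 in (≈ 0.723 in)

Q = 1305298418/1805654025 in ≈ 0.723 in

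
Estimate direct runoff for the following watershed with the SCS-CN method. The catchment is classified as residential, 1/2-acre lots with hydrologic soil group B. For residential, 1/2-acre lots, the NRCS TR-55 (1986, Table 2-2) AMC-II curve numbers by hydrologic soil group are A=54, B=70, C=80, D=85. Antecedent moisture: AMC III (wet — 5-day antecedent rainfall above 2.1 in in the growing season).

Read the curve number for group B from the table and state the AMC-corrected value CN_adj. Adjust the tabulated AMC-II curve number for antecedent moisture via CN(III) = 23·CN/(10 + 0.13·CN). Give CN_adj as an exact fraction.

NRCS table: residential, 1/2-acre lots, soil group B → CN(II) = 70
CN(III) from CN(II)=70: (23·70)/(10 + 0.13·70) = 16100/191 ≈ 84.293

CN_adj = 16100/191 ≈ 84.293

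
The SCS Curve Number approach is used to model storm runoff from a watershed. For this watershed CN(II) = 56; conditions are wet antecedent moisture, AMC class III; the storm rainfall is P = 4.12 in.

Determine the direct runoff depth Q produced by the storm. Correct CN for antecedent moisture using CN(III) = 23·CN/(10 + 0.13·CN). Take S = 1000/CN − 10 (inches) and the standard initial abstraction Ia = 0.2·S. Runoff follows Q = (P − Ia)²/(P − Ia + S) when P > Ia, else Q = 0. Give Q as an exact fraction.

Q = 191351889/111021575 in ≈ 1.724 in

Adjust CN=56 to AMC III: 23·56/(10 + 0.13·56) → 1288 ÷ (432/25) = 4025/54 ≈ 74.537
Retention S: 1000/CN − 10 with CN=74.537 → S = 550/161 ≈ 3.416 in
Ia = 0.2·(550/161) = 110/161 in ≈ 0.683 in
Since P=4.120 > Ia=0.683: effective rainfall P−Ia = 13833/4025 in
Q = (13833/4025)²/((13833/4025) + 550/161) = (191351889/16200625)/(27583/4025) = 191351889/111021575 in ≈ 1.724 in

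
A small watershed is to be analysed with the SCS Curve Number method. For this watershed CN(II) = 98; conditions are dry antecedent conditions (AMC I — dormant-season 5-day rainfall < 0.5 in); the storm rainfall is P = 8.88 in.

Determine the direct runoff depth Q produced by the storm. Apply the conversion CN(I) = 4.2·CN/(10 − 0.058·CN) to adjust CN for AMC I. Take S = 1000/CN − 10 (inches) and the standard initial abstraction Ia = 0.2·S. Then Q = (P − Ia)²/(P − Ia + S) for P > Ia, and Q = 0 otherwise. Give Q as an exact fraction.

Q = 25523989922/3066908775 in ≈ 8.322 in

Adjust CN=98 to AMC I: 4.2·98/(10 − 0.058·98) → (2058/5) ÷ (1079/250) = 102900/1079 ≈ 95.366
S = 1000/(102900/1079) − 10 = 500/1029 in ≈ 0.486 in
Ia = 0.2·(500/1029) = 100/1029 in ≈ 0.097 in
Since P=8.880 > Ia=0.097: effective rainfall P−Ia = 225938/25725 in
Q: (225938/25725)² ÷ (238438/25725) = 25523989922/3066908775 in (≈ 8.322 in)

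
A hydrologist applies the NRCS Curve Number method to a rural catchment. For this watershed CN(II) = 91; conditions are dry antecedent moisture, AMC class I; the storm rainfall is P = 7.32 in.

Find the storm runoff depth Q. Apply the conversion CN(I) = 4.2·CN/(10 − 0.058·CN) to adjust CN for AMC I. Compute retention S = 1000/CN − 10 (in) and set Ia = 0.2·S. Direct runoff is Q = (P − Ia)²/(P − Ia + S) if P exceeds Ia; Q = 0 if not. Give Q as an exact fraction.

Q = 3965494347/778047725 in ≈ 5.097 in

Dry (AMC I): CN(I) = 4.2·91/(10 − 0.058·91) = (1911/5)/(2361/500) = 63700/787 ≈ 80.940
Max retention: S = 1000/(63700/787) − 10 = 1500/637 in (≈ 2.355 in)
Initial abstraction Ia = S/5 = (1500/637)/5 = 300/637 ≈ 0.471 in
Excess rainfall: 7.320 − 0.471 = 6.849 in; P > Ia so Q > 0
Q = (109071/15925)²/((109071/15925) + 1500/637) = (11896483041/253605625)/(146571/15925) = 3965494347/778047725 in ≈ 5.097 in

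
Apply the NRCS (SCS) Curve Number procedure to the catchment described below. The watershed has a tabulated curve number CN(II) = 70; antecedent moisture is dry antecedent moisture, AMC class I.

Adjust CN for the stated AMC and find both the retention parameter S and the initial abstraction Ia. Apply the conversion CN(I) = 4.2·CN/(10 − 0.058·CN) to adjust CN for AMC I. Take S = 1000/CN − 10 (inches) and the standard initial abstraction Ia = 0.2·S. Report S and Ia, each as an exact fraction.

Dry (AMC I): CN(I) = 4.2·70/(10 − 0.058·70) = 294/(297/50) = 4900/99 ≈ 49.495
S = 1000/(4900/99) − 10 = 500/49 in ≈ 10.204 in
Ia = 0.2·(500/49) = 100/49 in ≈ 2.041 in

S = 500/49 in ≈ 10.204 in; Ia = 100/49 in ≈ 2.041 in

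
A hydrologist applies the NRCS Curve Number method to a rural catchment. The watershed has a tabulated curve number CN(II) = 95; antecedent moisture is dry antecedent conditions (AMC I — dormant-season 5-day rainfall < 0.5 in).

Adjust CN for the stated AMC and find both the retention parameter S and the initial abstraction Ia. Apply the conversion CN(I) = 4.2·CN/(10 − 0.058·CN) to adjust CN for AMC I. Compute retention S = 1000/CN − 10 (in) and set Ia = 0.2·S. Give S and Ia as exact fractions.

S = 500/399 in ≈ 1.253 in; Ia = 100/399 in ≈ 0.251 in

CN(I) from CN(II)=95: (4.2·95)/(10 − 0.058·95) = 39900/449 ≈ 88.864
Max retention: S = 1000/(39900/449) − 10 = 500/399 in (≈ 1.253 in)
Ia = 0.2·(500/399) = 100/399 in ≈ 0.251 in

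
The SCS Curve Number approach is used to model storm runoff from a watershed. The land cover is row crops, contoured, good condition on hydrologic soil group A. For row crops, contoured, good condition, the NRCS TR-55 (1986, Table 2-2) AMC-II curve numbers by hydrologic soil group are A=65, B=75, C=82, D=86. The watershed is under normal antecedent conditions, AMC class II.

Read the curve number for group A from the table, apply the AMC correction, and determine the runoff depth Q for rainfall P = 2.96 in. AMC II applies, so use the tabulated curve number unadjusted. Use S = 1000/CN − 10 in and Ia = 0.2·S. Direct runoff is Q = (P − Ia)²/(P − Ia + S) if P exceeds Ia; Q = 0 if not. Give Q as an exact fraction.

NRCS table: row crops, contoured, good condition, soil group A → CN(II) = 65
Average conditions: CN = 65 (no AMC adjustment).
Retention S: 1000/CN − 10 with CN=65.000 → S = 70/13 ≈ 5.385 in
Ia = 0.2·(70/13) = 14/13 in ≈ 1.077 in
Excess rainfall: 2.960 − 1.077 = 1.883 in; P > Ia so Q > 0
Q: (612/325)² ÷ (2362/325) = 187272/383825 in (≈ 0.488 in)

Q = 187272/383825 in ≈ 0.488 in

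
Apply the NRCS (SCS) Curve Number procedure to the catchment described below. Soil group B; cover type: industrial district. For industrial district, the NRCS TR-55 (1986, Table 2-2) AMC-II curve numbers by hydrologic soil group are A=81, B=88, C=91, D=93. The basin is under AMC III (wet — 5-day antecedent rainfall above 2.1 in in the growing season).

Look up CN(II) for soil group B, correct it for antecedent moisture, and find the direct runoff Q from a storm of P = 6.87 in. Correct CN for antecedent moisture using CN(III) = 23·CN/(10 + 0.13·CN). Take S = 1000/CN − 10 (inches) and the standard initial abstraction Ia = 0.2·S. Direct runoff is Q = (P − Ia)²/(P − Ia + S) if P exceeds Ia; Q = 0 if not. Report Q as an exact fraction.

NRCS table: industrial district, soil group B → CN(II) = 88
CN(III) from CN(II)=88: (23·88)/(10 + 0.13·88) = 6325/67 ≈ 94.403
S = 1000/(6325/67) − 10 = 150/253 in ≈ 0.593 in
Ia = 0.2·(150/253) = 30/253 in ≈ 0.119 in
Since P=6.870 > Ia=0.119: effective rainfall P−Ia = 170811/25300 in
Q: (170811/25300)² ÷ (185811/25300) = 9725465907/1567006100 in (≈ 6.206 in)

Q = 9725465907/1567006100 in ≈ 6.206 in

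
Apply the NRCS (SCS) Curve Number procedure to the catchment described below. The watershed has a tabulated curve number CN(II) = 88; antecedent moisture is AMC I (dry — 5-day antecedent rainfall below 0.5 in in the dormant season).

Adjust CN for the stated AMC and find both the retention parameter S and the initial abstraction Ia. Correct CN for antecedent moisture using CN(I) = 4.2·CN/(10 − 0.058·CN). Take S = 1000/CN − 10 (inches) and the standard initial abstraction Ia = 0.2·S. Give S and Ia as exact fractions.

S = 250/77 in ≈ 3.247 in; Ia = 50/77 in ≈ 0.649 in

CN(I) from CN(II)=88: (4.2·88)/(10 − 0.058·88) = 3850/51 ≈ 75.490
S = 1000/(3850/51) − 10 = 250/77 in ≈ 3.247 in
Ia = 0.2S: 0.2·3.247 = 0.649 in (exactly 50/77)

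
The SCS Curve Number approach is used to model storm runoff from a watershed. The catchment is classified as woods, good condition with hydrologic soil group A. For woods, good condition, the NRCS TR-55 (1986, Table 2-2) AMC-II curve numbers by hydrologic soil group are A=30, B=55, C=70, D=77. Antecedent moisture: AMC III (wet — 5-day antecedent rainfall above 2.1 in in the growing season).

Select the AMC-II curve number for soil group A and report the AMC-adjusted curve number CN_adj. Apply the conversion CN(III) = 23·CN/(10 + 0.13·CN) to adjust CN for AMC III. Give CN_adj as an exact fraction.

NRCS table: woods, good condition, soil group A → CN(II) = 30
Wet (AMC III): CN(III) = 23·30/(10 + 0.13·30) = 690/(139/10) = 6900/139 ≈ 49.640

CN_adj = 6900/139 ≈ 49.640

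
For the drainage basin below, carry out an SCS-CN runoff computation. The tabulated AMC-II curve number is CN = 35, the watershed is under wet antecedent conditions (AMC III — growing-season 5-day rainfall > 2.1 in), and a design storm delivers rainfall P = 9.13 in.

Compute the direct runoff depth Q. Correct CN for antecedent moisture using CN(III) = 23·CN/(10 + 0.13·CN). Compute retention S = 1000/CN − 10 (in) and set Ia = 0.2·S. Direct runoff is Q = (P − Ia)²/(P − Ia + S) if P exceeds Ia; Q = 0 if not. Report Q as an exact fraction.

Q = 14639306049/4040987300 in ≈ 3.623 in

Adjust CN=35 to AMC III: 23·35/(10 + 0.13·35) → 805 ÷ (291/20) = 16100/291 ≈ 55.326
Retention S: 1000/CN − 10 with CN=55.326 → S = 1300/161 ≈ 8.075 in
Initial abstraction Ia = S/5 = (1300/161)/5 = 260/161 ≈ 1.615 in
P − Ia = 9.130 − 1.615 = 120993/16100 ≈ 7.515 in (> 0, runoff occurs)
Q = (120993/16100)²/((120993/16100) + 1300/161) = (14639306049/259210000)/(250993/16100) = 14639306049/4040987300 in ≈ 3.623 in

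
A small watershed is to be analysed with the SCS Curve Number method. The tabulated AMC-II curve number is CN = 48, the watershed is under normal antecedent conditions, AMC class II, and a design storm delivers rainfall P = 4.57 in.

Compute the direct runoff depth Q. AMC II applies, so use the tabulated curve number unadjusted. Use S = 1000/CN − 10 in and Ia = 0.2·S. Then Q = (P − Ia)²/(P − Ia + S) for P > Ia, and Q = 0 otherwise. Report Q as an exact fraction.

Q = 519841/1191300 in ≈ 0.436 in

Average conditions: CN = 48 (no AMC adjustment).
S = 1000/48 − 10 = 65/6 in ≈ 10.833 in
Initial abstraction Ia = S/5 = (65/6)/5 = 13/6 ≈ 2.167 in
Since P=4.570 > Ia=2.167: effective rainfall P−Ia = 721/300 in
Q = (721/300)²/((721/300) + 65/6) = (519841/90000)/(3971/300) = 519841/1191300 in ≈ 0.436 in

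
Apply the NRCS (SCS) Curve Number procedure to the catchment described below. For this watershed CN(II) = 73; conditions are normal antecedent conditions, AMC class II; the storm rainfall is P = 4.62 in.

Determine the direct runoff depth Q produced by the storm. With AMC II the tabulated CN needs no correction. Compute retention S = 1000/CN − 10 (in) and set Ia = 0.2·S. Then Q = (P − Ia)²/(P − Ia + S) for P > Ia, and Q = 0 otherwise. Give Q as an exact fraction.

Q = 66863523/33656650 in ≈ 1.987 in

CN(II) = 73; AMC II needs no correction.
Max retention: S = 1000/73 − 10 = 270/73 in (≈ 3.699 in)
Ia = 0.2S: 0.2·3.699 = 0.740 in (exactly 54/73)
P − Ia = 4.620 − 0.740 = 14163/3650 ≈ 3.880 in (> 0, runoff occurs)
Q: (14163/3650)² ÷ (27663/3650) = 66863523/33656650 in (≈ 1.987 in)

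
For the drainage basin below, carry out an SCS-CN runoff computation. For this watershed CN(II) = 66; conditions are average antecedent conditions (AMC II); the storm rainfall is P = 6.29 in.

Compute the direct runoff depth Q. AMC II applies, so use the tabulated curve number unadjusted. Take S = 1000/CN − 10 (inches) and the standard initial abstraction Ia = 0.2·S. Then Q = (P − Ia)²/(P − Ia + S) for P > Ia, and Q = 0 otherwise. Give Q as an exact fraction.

CN(II) = 66; AMC II needs no correction.
Max retention: S = 1000/66 − 10 = 170/33 in (≈ 5.152 in)
Initial abstraction Ia = S/5 = (170/33)/5 = 34/33 ≈ 1.030 in
P − Ia = 6.290 − 1.030 = 17357/3300 ≈ 5.260 in (> 0, runoff occurs)
Runoff Q = (P−Ia)²/(P−Ia+S) = (5.260)²/(5.260+5.152) = 17721497/6669300 ≈ 2.657 in

Q = 17721497/6669300 in ≈ 2.657 in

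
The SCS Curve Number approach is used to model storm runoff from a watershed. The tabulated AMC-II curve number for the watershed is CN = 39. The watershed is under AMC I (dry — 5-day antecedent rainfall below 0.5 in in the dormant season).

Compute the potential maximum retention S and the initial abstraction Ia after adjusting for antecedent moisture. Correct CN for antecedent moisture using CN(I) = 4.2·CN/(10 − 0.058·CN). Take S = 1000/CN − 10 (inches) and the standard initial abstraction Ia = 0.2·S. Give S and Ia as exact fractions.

S = 30500/819 in ≈ 37.241 in; Ia = 6100/819 in ≈ 7.448 in

Dry (AMC I): CN(I) = 4.2·39/(10 − 0.058·39) = (819/5)/(3869/500) = 81900/3869 ≈ 21.168
Max retention: S = 1000/(81900/3869) − 10 = 30500/819 in (≈ 37.241 in)
Initial abstraction Ia = S/5 = (30500/819)/5 = 6100/819 ≈ 7.448 in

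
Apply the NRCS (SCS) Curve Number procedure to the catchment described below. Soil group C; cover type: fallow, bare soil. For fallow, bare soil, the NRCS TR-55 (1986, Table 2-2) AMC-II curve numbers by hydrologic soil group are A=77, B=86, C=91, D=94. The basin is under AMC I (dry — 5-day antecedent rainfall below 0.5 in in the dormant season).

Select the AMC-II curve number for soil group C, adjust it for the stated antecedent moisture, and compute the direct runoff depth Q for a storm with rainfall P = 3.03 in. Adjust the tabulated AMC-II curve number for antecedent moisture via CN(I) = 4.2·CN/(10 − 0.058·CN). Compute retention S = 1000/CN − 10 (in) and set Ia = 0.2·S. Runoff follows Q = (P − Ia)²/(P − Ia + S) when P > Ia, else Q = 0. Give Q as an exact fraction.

NRCS table: fallow, bare soil, soil group C → CN(II) = 91
Dry (AMC I): CN(I) = 4.2·91/(10 − 0.058·91) = (1911/5)/(2361/500) = 63700/787 ≈ 80.940
S = 1000/(63700/787) − 10 = 1500/637 in ≈ 2.355 in
Ia = 0.2·(1500/637) = 300/637 in ≈ 0.471 in
Since P=3.030 > Ia=0.471: effective rainfall P−Ia = 163011/63700 in
Q: (163011/63700)² ÷ (313011/63700) = 2952509569/2215422300 in (≈ 1.333 in)

Q = 2952509569/2215422300 in ≈ 1.333 in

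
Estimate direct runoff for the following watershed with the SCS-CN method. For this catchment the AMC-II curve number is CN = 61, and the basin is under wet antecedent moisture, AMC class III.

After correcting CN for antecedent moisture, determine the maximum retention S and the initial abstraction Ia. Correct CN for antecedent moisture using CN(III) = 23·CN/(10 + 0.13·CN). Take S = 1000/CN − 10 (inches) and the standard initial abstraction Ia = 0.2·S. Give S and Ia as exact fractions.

S = 3900/1403 in ≈ 2.780 in; Ia = 780/1403 in ≈ 0.556 in

Adjust CN=61 to AMC III: 23·61/(10 + 0.13·61) → 1403 ÷ (1793/100) = 140300/1793 ≈ 78.249
S = 1000/(140300/1793) − 10 = 3900/1403 in ≈ 2.780 in
Ia = 0.2S: 0.2·2.780 = 0.556 in (exactly 780/1403)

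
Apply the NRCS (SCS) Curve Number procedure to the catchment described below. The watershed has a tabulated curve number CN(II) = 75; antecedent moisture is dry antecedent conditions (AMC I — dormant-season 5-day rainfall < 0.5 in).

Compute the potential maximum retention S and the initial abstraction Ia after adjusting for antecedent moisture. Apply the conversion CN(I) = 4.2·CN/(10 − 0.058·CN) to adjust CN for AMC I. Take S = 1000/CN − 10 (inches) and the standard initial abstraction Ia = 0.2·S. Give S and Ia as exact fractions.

Adjust CN=75 to AMC I: 4.2·75/(10 − 0.058·75) → 315 ÷ (113/20) = 6300/113 ≈ 55.752
Retention S: 1000/CN − 10 with CN=55.752 → S = 500/63 ≈ 7.937 in
Initial abstraction Ia = S/5 = (500/63)/5 = 100/63 ≈ 1.587 in

S = 500/63 in ≈ 7.937 in; Ia = 100/63 in ≈ 1.587 in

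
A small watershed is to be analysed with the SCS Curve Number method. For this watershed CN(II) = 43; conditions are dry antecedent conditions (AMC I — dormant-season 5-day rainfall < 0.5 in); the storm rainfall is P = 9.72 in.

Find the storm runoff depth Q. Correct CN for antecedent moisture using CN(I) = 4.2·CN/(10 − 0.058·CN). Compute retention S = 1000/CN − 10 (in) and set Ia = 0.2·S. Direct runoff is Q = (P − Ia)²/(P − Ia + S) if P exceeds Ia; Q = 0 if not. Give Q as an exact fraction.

Q = 657563449/1980151075 in ≈ 0.332 in

Adjust CN=43 to AMC I: 4.2·43/(10 − 0.058·43) → (903/5) ÷ (3753/500) = 30100/1251 ≈ 24.061
S = 1000/(30100/1251) − 10 = 9500/301 in ≈ 31.561 in
Initial abstraction Ia = S/5 = (9500/301)/5 = 1900/301 ≈ 6.312 in
P − Ia = 9.720 − 6.312 = 25643/7525 ≈ 3.408 in (> 0, runoff occurs)
Q: (25643/7525)² ÷ (263143/7525) = 657563449/1980151075 in (≈ 0.332 in)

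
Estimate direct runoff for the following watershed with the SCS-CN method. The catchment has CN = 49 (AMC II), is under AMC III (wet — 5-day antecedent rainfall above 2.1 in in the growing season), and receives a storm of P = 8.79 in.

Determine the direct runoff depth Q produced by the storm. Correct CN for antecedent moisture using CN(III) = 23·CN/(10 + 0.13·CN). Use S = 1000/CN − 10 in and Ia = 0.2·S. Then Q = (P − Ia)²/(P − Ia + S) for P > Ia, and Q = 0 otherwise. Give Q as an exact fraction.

Adjust CN=49 to AMC III: 23·49/(10 + 0.13·49) → 1127 ÷ (1637/100) = 112700/1637 ≈ 68.845
Max retention: S = 1000/(112700/1637) − 10 = 5100/1127 in (≈ 4.525 in)
Ia = 0.2S: 0.2·4.525 = 0.905 in (exactly 1020/1127)
Excess rainfall: 8.790 − 0.905 = 7.885 in; P > Ia so Q > 0
Q: (888633/112700)² ÷ (1398633/112700) = 263222869563/52541979700 in (≈ 5.010 in)

Q = 263222869563/52541979700 in ≈ 5.010 in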